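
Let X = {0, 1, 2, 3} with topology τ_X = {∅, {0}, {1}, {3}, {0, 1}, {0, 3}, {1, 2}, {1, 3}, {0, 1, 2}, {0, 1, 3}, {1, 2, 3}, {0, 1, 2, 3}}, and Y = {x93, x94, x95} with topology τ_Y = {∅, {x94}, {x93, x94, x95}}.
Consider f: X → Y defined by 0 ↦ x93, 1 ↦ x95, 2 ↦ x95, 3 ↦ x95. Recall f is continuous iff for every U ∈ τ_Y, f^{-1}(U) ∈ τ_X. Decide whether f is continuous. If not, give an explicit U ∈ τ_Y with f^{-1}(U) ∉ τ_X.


f IS continuous.

Compute f^{-1}(U) for each U ∈ τ_Y:
  U = ∅: f^{-1}(U) = ∅ ∈ τ_X ✓.
  U = {x94}: f^{-1}(U) = ∅ ∈ τ_X ✓.
  U = {x93, x94, x95}: f^{-1}(U) = {0, 1, 2, 3} ∈ τ_X ✓.
Every preimage lies in τ_X, so f IS continuous.


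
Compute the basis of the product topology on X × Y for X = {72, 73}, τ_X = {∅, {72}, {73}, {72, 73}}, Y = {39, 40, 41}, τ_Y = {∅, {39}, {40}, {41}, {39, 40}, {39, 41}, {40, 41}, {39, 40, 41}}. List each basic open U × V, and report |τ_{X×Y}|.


Basis B = {∅ × ∅, {72} × {39}, {72} × {40}, {72} × {41}, {73} × {39}, {73} × {40}, {73} × {41}, {72} × {39, 40}, {72} × {39, 41}, {72, 73} × {39}, {72} × {40, 41}, {72, 73} × {40}, {72, 73} × {41}, {73} × {39, 40}, {73} × {39, 41}, {73} × {40, 41}, {72} × {39, 40, 41}, {73} × {39, 40, 41}, {72, 73} × {39, 40}, {72, 73} × {39, 41}, {72, 73} × {40, 41}, {72, 73} × {39, 40, 41}}; |τ_{X×Y}| = 64.

Enumerate products U × V with U ∈ τ_X, V ∈ τ_Y (deduplicated):
  ∅ × ∅ = {} (∅)
  {72} × {39} = {(72,39)}
  {72} × {40} = {(72,40)}
  {72} × {41} = {(72,41)}
  {73} × {39} = {(73,39)}
  {73} × {40} = {(73,40)}
  {73} × {41} = {(73,41)}
  {72} × {39, 40} = {(72,39), (72,40)}
  {72} × {39, 41} = {(72,39), (72,41)}
  {72, 73} × {39} = {(72,39), (73,39)}
  {72} × {40, 41} = {(72,40), (72,41)}
  {72, 73} × {40} = {(72,40), (73,40)}
  {72, 73} × {41} = {(72,41), (73,41)}
  {73} × {39, 40} = {(73,39), (73,40)}
  {73} × {39, 41} = {(73,39), (73,41)}
  {73} × {40, 41} = {(73,40), (73,41)}
  {72} × {39, 40, 41} = {(72,39), (72,40), (72,41)}
  {73} × {39, 40, 41} = {(73,39), (73,40), (73,41)}
  {72, 73} × {39, 40} = {(72,39), (72,40), (73,39), (73,40)}
  {72, 73} × {39, 41} = {(72,39), (72,41), (73,39), (73,41)}
  {72, 73} × {40, 41} = {(72,40), (72,41), (73,40), (73,41)}
  {72, 73} × {39, 40, 41} = {(72,39), (72,40), (72,41), (73,39), (73,40), (73,41)}
These 22 distinct sets form the basis B.
Close under arbitrary unions to get τ_{X×Y}; counting gives |τ_{X×Y}| = 64.


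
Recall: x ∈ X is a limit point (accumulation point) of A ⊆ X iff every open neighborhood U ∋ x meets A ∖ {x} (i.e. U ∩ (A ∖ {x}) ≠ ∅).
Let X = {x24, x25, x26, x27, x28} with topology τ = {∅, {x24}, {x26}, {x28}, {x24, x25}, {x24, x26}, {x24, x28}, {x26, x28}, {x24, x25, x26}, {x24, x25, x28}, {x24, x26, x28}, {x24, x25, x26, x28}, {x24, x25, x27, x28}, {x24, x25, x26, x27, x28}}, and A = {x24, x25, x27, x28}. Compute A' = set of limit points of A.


A' = {x25, x27}

For each x ∈ X, list the open sets U ∈ τ with x ∈ U, then check whether U ∩ (A ∖ {x}) ≠ ∅ for every such U.
  x = x24: open {x24} ∋ x has {x24} ∩ (A ∖ {x24}) = ∅, so x is NOT a limit point.
  x = x25: opens ∋ x are {x24, x25}, {x24, x25, x26}, {x24, x25, x28}, {x24, x25, x26, x28}, {x24, x25, x27, x28}, {x24, x25, x26, x27, x28}; each meets A ∖ {x25}, so x IS a limit point.
  x = x26: open {x26} ∋ x has {x26} ∩ (A ∖ {x26}) = ∅, so x is NOT a limit point.
  x = x27: opens ∋ x are {x24, x25, x27, x28}, {x24, x25, x26, x27, x28}; each meets A ∖ {x27}, so x IS a limit point.
  x = x28: open {x28} ∋ x has {x28} ∩ (A ∖ {x28}) = ∅, so x is NOT a limit point.
Collecting: A' = {x25, x27}.


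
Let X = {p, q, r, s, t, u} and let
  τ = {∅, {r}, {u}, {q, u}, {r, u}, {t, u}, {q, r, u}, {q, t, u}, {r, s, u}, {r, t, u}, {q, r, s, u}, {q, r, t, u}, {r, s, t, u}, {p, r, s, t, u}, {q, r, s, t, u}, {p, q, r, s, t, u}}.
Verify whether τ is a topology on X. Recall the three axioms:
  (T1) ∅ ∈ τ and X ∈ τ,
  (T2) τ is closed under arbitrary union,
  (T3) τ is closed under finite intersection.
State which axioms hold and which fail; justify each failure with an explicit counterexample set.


τ IS a topology on X.

Axiom (T1): ∅ ∈ τ? Yes; X ∈ τ? Yes.
Axiom (T2/T3): check pairwise unions and intersections of members of τ.
All pairwise intersections and unions checked — each lies in τ. Therefore τ satisfies (T1), (T2), (T3): it IS a topology on X.


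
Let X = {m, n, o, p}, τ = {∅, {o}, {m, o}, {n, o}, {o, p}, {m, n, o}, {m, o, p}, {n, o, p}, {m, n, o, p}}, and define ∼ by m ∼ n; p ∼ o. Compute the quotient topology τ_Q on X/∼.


X/∼ = {[m=n], [o=p]}; |τ_Q| = 3.

Equivalence classes: [m=n], [o=p].
Quotient map π: X → X/∼ sends m ↦ [m=n], n ↦ [m=n], o ↦ [o=p], p ↦ [o=p].
For each subset V ⊆ X/∼, compute π^{-1}(V) ⊆ X and check whether π^{-1}(V) ∈ τ. V is open in τ_Q iff π^{-1}(V) ∈ τ.
  V = {}: π^{-1}(V) = ∅ ∈ τ ✓.
  V = {[m=n]}: π^{-1}(V) = {m, n} ∉ τ ✗.
  V = {[o=p]}: π^{-1}(V) = {o, p} ∈ τ ✓.
  V = {[m=n], [o=p]}: π^{-1}(V) = {m, n, o, p} ∈ τ ✓.
Open sets in the quotient: τ_Q = {{}, {[o=p]}, {[m=n], [o=p]}} (3 elements).


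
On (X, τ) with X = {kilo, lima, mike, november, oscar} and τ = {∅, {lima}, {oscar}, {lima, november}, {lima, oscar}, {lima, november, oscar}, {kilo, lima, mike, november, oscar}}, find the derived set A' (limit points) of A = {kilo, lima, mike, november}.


A' = {kilo, mike, november}

For each x ∈ X, list the open sets U ∈ τ with x ∈ U, then check whether U ∩ (A ∖ {x}) ≠ ∅ for every such U.
  x = kilo: opens ∋ x are {kilo, lima, mike, november, oscar}; each meets A ∖ {kilo}, so x IS a limit point.
  x = lima: open {lima} ∋ x has {lima} ∩ (A ∖ {lima}) = ∅, so x is NOT a limit point.
  x = mike: opens ∋ x are {kilo, lima, mike, november, oscar}; each meets A ∖ {mike}, so x IS a limit point.
  x = november: opens ∋ x are {lima, november}, {lima, november, oscar}, {kilo, lima, mike, november, oscar}; each meets A ∖ {november}, so x IS a limit point.
  x = oscar: open {oscar} ∋ x has {oscar} ∩ (A ∖ {oscar}) = ∅, so x is NOT a limit point.
Collecting: A' = {kilo, mike, november}.


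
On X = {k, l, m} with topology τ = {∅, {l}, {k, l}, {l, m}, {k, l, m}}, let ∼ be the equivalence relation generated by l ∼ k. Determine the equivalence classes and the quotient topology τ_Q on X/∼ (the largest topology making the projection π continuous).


X/∼ = {[k=l], [m]}; |τ_Q| = 3.

Equivalence classes: [k=l], [m].
Quotient map π: X → X/∼ sends k ↦ [k=l], l ↦ [k=l], m ↦ [m].
For each subset V ⊆ X/∼, compute π^{-1}(V) ⊆ X and check whether π^{-1}(V) ∈ τ. V is open in τ_Q iff π^{-1}(V) ∈ τ.
  V = {}: π^{-1}(V) = ∅ ∈ τ ✓.
  V = {[k=l]}: π^{-1}(V) = {k, l} ∈ τ ✓.
  V = {[m]}: π^{-1}(V) = {m} ∉ τ ✗.
  V = {[k=l], [m]}: π^{-1}(V) = {k, l, m} ∈ τ ✓.
Open sets in the quotient: τ_Q = {{}, {[k=l]}, {[k=l], [m]}} (3 elements).


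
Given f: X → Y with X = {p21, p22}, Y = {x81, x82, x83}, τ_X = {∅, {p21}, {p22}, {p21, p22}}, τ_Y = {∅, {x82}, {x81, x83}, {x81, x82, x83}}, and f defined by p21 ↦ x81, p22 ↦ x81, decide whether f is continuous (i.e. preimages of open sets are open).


f IS continuous.

Compute f^{-1}(U) for each U ∈ τ_Y:
  U = ∅: f^{-1}(U) = ∅ ∈ τ_X ✓.
  U = {x82}: f^{-1}(U) = ∅ ∈ τ_X ✓.
  U = {x81, x83}: f^{-1}(U) = {p21, p22} ∈ τ_X ✓.
  U = {x81, x82, x83}: f^{-1}(U) = {p21, p22} ∈ τ_X ✓.
Every preimage lies in τ_X, so f IS continuous.


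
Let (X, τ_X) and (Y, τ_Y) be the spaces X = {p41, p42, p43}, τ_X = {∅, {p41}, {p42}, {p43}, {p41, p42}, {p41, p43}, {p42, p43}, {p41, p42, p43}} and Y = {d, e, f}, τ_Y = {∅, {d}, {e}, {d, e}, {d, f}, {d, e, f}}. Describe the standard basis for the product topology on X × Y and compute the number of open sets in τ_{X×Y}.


Basis B = {∅ × ∅, {p41} × {d}, {p41} × {e}, {p42} × {d}, {p42} × {e}, {p43} × {d}, {p43} × {e}, {p41} × {d, e}, {p41} × {d, f}, {p41, p42} × {d}, {p41, p43} × {d}, {p41, p42} × {e}, {p41, p43} × {e}, {p42} × {d, e}, {p42} × {d, f}, {p42, p43} × {d}, {p42, p43} × {e}, {p43} × {d, e}, {p43} × {d, f}, {p41} × {d, e, f}, {p41, p42, p43} × {d}, {p41, p42, p43} × {e}, {p42} × {d, e, f}, {p43} × {d, e, f}, {p41, p42} × {d, e}, {p41, p43} × {d, e}, {p41, p42} × {d, f}, {p41, p43} × {d, f}, {p42, p43} × {d, e}, {p42, p43} × {d, f}, {p41, p42} × {d, e, f}, {p41, p43} × {d, e, f}, {p41, p42, p43} × {d, e}, {p41, p42, p43} × {d, f}, {p42, p43} × {d, e, f}, {p41, p42, p43} × {d, e, f}}; |τ_{X×Y}| = 216.

Enumerate products U × V with U ∈ τ_X, V ∈ τ_Y (deduplicated):
  ∅ × ∅ = {} (∅)
  {p41} × {d} = {(p41,d)}
  {p41} × {e} = {(p41,e)}
  {p42} × {d} = {(p42,d)}
  {p42} × {e} = {(p42,e)}
  {p43} × {d} = {(p43,d)}
  {p43} × {e} = {(p43,e)}
  {p41} × {d, e} = {(p41,d), (p41,e)}
  {p41} × {d, f} = {(p41,d), (p41,f)}
  {p41, p42} × {d} = {(p41,d), (p42,d)}
  {p41, p43} × {d} = {(p41,d), (p43,d)}
  {p41, p42} × {e} = {(p41,e), (p42,e)}
  {p41, p43} × {e} = {(p41,e), (p43,e)}
  {p42} × {d, e} = {(p42,d), (p42,e)}
  {p42} × {d, f} = {(p42,d), (p42,f)}
  {p42, p43} × {d} = {(p42,d), (p43,d)}
  {p42, p43} × {e} = {(p42,e), (p43,e)}
  {p43} × {d, e} = {(p43,d), (p43,e)}
  {p43} × {d, f} = {(p43,d), (p43,f)}
  {p41} × {d, e, f} = {(p41,d), (p41,e), (p41,f)}
  {p41, p42, p43} × {d} = {(p41,d), (p42,d), (p43,d)}
  {p41, p42, p43} × {e} = {(p41,e), (p42,e), (p43,e)}
  {p42} × {d, e, f} = {(p42,d), (p42,e), (p42,f)}
  {p43} × {d, e, f} = {(p43,d), (p43,e), (p43,f)}
  {p41, p42} × {d, e} = {(p41,d), (p41,e), (p42,d), (p42,e)}
  {p41, p43} × {d, e} = {(p41,d), (p41,e), (p43,d), (p43,e)}
  {p41, p42} × {d, f} = {(p41,d), (p41,f), (p42,d), (p42,f)}
  {p41, p43} × {d, f} = {(p41,d), (p41,f), (p43,d), (p43,f)}
  {p42, p43} × {d, e} = {(p42,d), (p42,e), (p43,d), (p43,e)}
  {p42, p43} × {d, f} = {(p42,d), (p42,f), (p43,d), (p43,f)}
  {p41, p42} × {d, e, f} = {(p41,d), (p41,e), (p41,f), (p42,d), (p42,e), (p42,f)}
  {p41, p43} × {d, e, f} = {(p41,d), (p41,e), (p41,f), (p43,d), (p43,e), (p43,f)}
  {p41, p42, p43} × {d, e} = {(p41,d), (p41,e), (p42,d), (p42,e), (p43,d), (p43,e)}
  {p41, p42, p43} × {d, f} = {(p41,d), (p41,f), (p42,d), (p42,f), (p43,d), (p43,f)}
  {p42, p43} × {d, e, f} = {(p42,d), (p42,e), (p42,f), (p43,d), (p43,e), (p43,f)}
  {p41, p42, p43} × {d, e, f} = {(p41,d), (p41,e), (p41,f), (p42,d), (p42,e), (p42,f), (p43,d), (p43,e), (p43,f)}
These 36 distinct sets form the basis B.
Close under arbitrary unions to get τ_{X×Y}; counting gives |τ_{X×Y}| = 216.


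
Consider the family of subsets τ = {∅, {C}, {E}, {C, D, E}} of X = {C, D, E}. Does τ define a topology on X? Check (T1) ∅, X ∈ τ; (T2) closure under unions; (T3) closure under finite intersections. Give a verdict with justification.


τ is NOT a topology on X.

Axiom (T1): ∅ ∈ τ? Yes; X ∈ τ? Yes.
Axiom (T2/T3): check pairwise unions and intersections of members of τ.
Counterexample for (T2): {C} ∪ {E} = {C, E} ∉ τ. Therefore τ is NOT a topology.


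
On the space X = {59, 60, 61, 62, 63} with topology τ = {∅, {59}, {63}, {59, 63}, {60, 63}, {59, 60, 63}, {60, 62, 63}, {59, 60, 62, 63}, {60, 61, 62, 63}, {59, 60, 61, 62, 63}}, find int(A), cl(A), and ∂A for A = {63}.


int(A) = {63}, cl(A) = {60, 61, 62, 63}, ∂A = {60, 61, 62}.

Closed sets in (X, τ) are complements of opens:
  closed(X, τ) = {∅, {59}, {61}, {59, 61}, {61, 62}, {59, 61, 62}, {60, 61, 62}, {59, 60, 61, 62}, {60, 61, 62, 63}, {59, 60, 61, 62, 63}}.
int(A) = ⋃ {U ∈ τ : U ⊆ A}. Opens contained in A: ∅, {63}.
Taking the union of these: int(A) = {63}.
cl(A) = ⋂ {C closed : A ⊆ C}. Closed sets containing A: {60, 61, 62, 63}, {59, 60, 61, 62, 63}.
Intersecting these: cl(A) = {60, 61, 62, 63}.
∂A = cl(A) ∖ int(A) = {60, 61, 62, 63} ∖ {63} = {60, 61, 62}.


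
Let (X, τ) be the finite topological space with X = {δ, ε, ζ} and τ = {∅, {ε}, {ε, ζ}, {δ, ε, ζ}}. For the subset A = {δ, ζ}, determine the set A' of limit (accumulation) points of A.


A' = {δ}

For each x ∈ X, list the open sets U ∈ τ with x ∈ U, then check whether U ∩ (A ∖ {x}) ≠ ∅ for every such U.
  x = δ: opens ∋ x are {δ, ε, ζ}; each meets A ∖ {δ}, so x IS a limit point.
  x = ε: open {ε} ∋ x has {ε} ∩ (A ∖ {ε}) = ∅, so x is NOT a limit point.
  x = ζ: open {ε, ζ} ∋ x has {ε, ζ} ∩ (A ∖ {ζ}) = ∅, so x is NOT a limit point.
Collecting: A' = {δ}.


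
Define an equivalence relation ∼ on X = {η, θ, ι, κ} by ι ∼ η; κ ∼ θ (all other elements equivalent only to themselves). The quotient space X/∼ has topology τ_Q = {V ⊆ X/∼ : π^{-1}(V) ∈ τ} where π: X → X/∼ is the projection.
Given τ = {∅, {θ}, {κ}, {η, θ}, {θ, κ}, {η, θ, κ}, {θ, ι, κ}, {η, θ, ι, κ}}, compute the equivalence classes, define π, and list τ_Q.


X/∼ = {[η=ι], [θ=κ]}; |τ_Q| = 3.

Equivalence classes: [η=ι], [θ=κ].
Quotient map π: X → X/∼ sends η ↦ [η=ι], θ ↦ [θ=κ], ι ↦ [η=ι], κ ↦ [θ=κ].
For each subset V ⊆ X/∼, compute π^{-1}(V) ⊆ X and check whether π^{-1}(V) ∈ τ. V is open in τ_Q iff π^{-1}(V) ∈ τ.
  V = {}: π^{-1}(V) = ∅ ∈ τ ✓.
  V = {[η=ι]}: π^{-1}(V) = {η, ι} ∉ τ ✗.
  V = {[θ=κ]}: π^{-1}(V) = {θ, κ} ∈ τ ✓.
  V = {[η=ι], [θ=κ]}: π^{-1}(V) = {η, θ, ι, κ} ∈ τ ✓.
Open sets in the quotient: τ_Q = {{}, {[θ=κ]}, {[η=ι], [θ=κ]}} (3 elements).


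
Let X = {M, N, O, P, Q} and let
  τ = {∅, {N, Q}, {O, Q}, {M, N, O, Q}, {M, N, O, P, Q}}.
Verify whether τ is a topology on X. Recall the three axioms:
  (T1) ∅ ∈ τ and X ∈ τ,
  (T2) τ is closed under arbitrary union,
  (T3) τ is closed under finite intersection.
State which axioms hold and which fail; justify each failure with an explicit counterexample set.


τ is NOT a topology on X.

Axiom (T1): ∅ ∈ τ? Yes; X ∈ τ? Yes.
Axiom (T2/T3): check pairwise unions and intersections of members of τ.
Counterexample for (T3): {N, Q} ∩ {O, Q} = {Q} ∉ τ. Therefore τ is NOT a topology.


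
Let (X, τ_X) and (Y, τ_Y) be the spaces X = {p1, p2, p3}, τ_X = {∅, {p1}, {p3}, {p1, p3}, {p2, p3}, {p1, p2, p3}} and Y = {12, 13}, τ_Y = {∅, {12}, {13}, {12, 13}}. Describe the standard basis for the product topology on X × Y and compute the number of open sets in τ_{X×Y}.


Basis B = {∅ × ∅, {p1} × {12}, {p1} × {13}, {p3} × {12}, {p3} × {13}, {p1} × {12, 13}, {p1, p3} × {12}, {p1, p3} × {13}, {p2, p3} × {12}, {p2, p3} × {13}, {p3} × {12, 13}, {p1, p2, p3} × {12}, {p1, p2, p3} × {13}, {p1, p3} × {12, 13}, {p2, p3} × {12, 13}, {p1, p2, p3} × {12, 13}}; |τ_{X×Y}| = 36.

Enumerate products U × V with U ∈ τ_X, V ∈ τ_Y (deduplicated):
  ∅ × ∅ = {} (∅)
  {p1} × {12} = {(p1,12)}
  {p1} × {13} = {(p1,13)}
  {p3} × {12} = {(p3,12)}
  {p3} × {13} = {(p3,13)}
  {p1} × {12, 13} = {(p1,12), (p1,13)}
  {p1, p3} × {12} = {(p1,12), (p3,12)}
  {p1, p3} × {13} = {(p1,13), (p3,13)}
  {p2, p3} × {12} = {(p2,12), (p3,12)}
  {p2, p3} × {13} = {(p2,13), (p3,13)}
  {p3} × {12, 13} = {(p3,12), (p3,13)}
  {p1, p2, p3} × {12} = {(p1,12), (p2,12), (p3,12)}
  {p1, p2, p3} × {13} = {(p1,13), (p2,13), (p3,13)}
  {p1, p3} × {12, 13} = {(p1,12), (p1,13), (p3,12), (p3,13)}
  {p2, p3} × {12, 13} = {(p2,12), (p2,13), (p3,12), (p3,13)}
  {p1, p2, p3} × {12, 13} = {(p1,12), (p1,13), (p2,12), (p2,13), (p3,12), (p3,13)}
These 16 distinct sets form the basis B.
Close under arbitrary unions to get τ_{X×Y}; counting gives |τ_{X×Y}| = 36.


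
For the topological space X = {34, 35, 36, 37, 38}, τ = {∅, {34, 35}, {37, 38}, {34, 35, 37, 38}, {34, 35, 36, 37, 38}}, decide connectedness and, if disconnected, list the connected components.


(X, τ) is connected.

Find clopen sets (U ∈ τ with X ∖ U ∈ τ):
  U = ∅, X ∖ U = {34, 35, 36, 37, 38} — both open, so U is clopen.
  U = {34, 35, 36, 37, 38}, X ∖ U = ∅ — both open, so U is clopen.
Only trivial clopens (∅ and X) exist, so (X, τ) is connected.
Compute connected components by grouping points that agree on all clopens:
  component: {34, 35, 36, 37, 38}


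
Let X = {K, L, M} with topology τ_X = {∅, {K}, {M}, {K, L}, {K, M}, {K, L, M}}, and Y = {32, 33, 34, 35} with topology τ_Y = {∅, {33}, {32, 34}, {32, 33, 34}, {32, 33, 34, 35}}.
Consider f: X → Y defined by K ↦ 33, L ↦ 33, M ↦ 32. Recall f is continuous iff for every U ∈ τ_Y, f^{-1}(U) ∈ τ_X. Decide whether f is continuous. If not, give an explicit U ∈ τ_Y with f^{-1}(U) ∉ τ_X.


f IS continuous.

Compute f^{-1}(U) for each U ∈ τ_Y:
  U = ∅: f^{-1}(U) = ∅ ∈ τ_X ✓.
  U = {33}: f^{-1}(U) = {K, L} ∈ τ_X ✓.
  U = {32, 34}: f^{-1}(U) = {M} ∈ τ_X ✓.
  U = {32, 33, 34}: f^{-1}(U) = {K, L, M} ∈ τ_X ✓.
  U = {32, 33, 34, 35}: f^{-1}(U) = {K, L, M} ∈ τ_X ✓.
Every preimage lies in τ_X, so f IS continuous.


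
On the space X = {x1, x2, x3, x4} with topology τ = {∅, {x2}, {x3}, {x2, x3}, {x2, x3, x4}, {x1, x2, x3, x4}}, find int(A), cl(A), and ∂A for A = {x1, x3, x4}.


int(A) = {x3}, cl(A) = {x1, x3, x4}, ∂A = {x1, x4}.

Closed sets in (X, τ) are complements of opens:
  closed(X, τ) = {∅, {x1}, {x1, x4}, {x1, x2, x4}, {x1, x3, x4}, {x1, x2, x3, x4}}.
int(A) = ⋃ {U ∈ τ : U ⊆ A}. Opens contained in A: ∅, {x3}.
Taking the union of these: int(A) = {x3}.
cl(A) = ⋂ {C closed : A ⊆ C}. Closed sets containing A: {x1, x3, x4}, {x1, x2, x3, x4}.
Intersecting these: cl(A) = {x1, x3, x4}.
∂A = cl(A) ∖ int(A) = {x1, x3, x4} ∖ {x3} = {x1, x4}.


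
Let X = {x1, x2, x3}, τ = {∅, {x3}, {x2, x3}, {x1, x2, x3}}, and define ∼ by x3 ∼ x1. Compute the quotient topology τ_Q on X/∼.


X/∼ = {[x1=x3], [x2]}; |τ_Q| = 2.

Equivalence classes: [x1=x3], [x2].
Quotient map π: X → X/∼ sends x1 ↦ [x1=x3], x2 ↦ [x2], x3 ↦ [x1=x3].
For each subset V ⊆ X/∼, compute π^{-1}(V) ⊆ X and check whether π^{-1}(V) ∈ τ. V is open in τ_Q iff π^{-1}(V) ∈ τ.
  V = {}: π^{-1}(V) = ∅ ∈ τ ✓.
  V = {[x1=x3]}: π^{-1}(V) = {x1, x3} ∉ τ ✗.
  V = {[x2]}: π^{-1}(V) = {x2} ∉ τ ✗.
  V = {[x1=x3], [x2]}: π^{-1}(V) = {x1, x2, x3} ∈ τ ✓.
Open sets in the quotient: τ_Q = {{}, {[x1=x3], [x2]}} (2 elements).


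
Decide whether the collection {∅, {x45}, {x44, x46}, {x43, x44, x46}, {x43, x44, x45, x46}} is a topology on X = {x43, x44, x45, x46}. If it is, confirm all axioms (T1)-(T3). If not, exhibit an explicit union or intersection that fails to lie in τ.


τ is NOT a topology on X.

Axiom (T1): ∅ ∈ τ? Yes; X ∈ τ? Yes.
Axiom (T2/T3): check pairwise unions and intersections of members of τ.
Counterexample for (T2): {x45} ∪ {x44, x46} = {x44, x45, x46} ∉ τ. Therefore τ is NOT a topology.


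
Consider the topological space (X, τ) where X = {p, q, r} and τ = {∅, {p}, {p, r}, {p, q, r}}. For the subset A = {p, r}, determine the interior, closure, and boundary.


int(A) = {p, r}, cl(A) = {p, q, r}, ∂A = {q}.

Closed sets in (X, τ) are complements of opens:
  closed(X, τ) = {∅, {q}, {q, r}, {p, q, r}}.
int(A) = ⋃ {U ∈ τ : U ⊆ A}. Opens contained in A: ∅, {p}, {p, r}.
Taking the union of these: int(A) = {p, r}.
cl(A) = ⋂ {C closed : A ⊆ C}. Closed sets containing A: {p, q, r}.
Intersecting these: cl(A) = {p, q, r}.
∂A = cl(A) ∖ int(A) = {p, q, r} ∖ {p, r} = {q}.


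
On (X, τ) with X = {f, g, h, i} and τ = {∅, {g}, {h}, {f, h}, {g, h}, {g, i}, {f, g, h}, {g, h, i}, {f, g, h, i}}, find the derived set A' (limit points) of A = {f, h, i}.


A' = {f}

For each x ∈ X, list the open sets U ∈ τ with x ∈ U, then check whether U ∩ (A ∖ {x}) ≠ ∅ for every such U.
  x = f: opens ∋ x are {f, h}, {f, g, h}, {f, g, h, i}; each meets A ∖ {f}, so x IS a limit point.
  x = g: open {g} ∋ x has {g} ∩ (A ∖ {g}) = ∅, so x is NOT a limit point.
  x = h: open {h} ∋ x has {h} ∩ (A ∖ {h}) = ∅, so x is NOT a limit point.
  x = i: open {g, i} ∋ x has {g, i} ∩ (A ∖ {i}) = ∅, so x is NOT a limit point.
Collecting: A' = {f}.


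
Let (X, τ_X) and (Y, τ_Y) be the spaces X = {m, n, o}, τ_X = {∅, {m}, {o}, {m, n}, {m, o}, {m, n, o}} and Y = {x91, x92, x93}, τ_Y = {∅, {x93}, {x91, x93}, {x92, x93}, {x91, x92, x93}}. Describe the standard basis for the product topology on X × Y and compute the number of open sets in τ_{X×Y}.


Basis B = {∅ × ∅, {m} × {x93}, {o} × {x93}, {m} × {x91, x93}, {m} × {x92, x93}, {m, n} × {x93}, {m, o} × {x93}, {o} × {x91, x93}, {o} × {x92, x93}, {m} × {x91, x92, x93}, {m, n, o} × {x93}, {o} × {x91, x92, x93}, {m, n} × {x91, x93}, {m, o} × {x91, x93}, {m, n} × {x92, x93}, {m, o} × {x92, x93}, {m, n} × {x91, x92, x93}, {m, o} × {x91, x92, x93}, {m, n, o} × {x91, x93}, {m, n, o} × {x92, x93}, {m, n, o} × {x91, x92, x93}}; |τ_{X×Y}| = 70.

Enumerate products U × V with U ∈ τ_X, V ∈ τ_Y (deduplicated):
  ∅ × ∅ = {} (∅)
  {m} × {x93} = {(m,x93)}
  {o} × {x93} = {(o,x93)}
  {m} × {x91, x93} = {(m,x91), (m,x93)}
  {m} × {x92, x93} = {(m,x92), (m,x93)}
  {m, n} × {x93} = {(m,x93), (n,x93)}
  {m, o} × {x93} = {(m,x93), (o,x93)}
  {o} × {x91, x93} = {(o,x91), (o,x93)}
  {o} × {x92, x93} = {(o,x92), (o,x93)}
  {m} × {x91, x92, x93} = {(m,x91), (m,x92), (m,x93)}
  {m, n, o} × {x93} = {(m,x93), (n,x93), (o,x93)}
  {o} × {x91, x92, x93} = {(o,x91), (o,x92), (o,x93)}
  {m, n} × {x91, x93} = {(m,x91), (m,x93), (n,x91), (n,x93)}
  {m, o} × {x91, x93} = {(m,x91), (m,x93), (o,x91), (o,x93)}
  {m, n} × {x92, x93} = {(m,x92), (m,x93), (n,x92), (n,x93)}
  {m, o} × {x92, x93} = {(m,x92), (m,x93), (o,x92), (o,x93)}
  {m, n} × {x91, x92, x93} = {(m,x91), (m,x92), (m,x93), (n,x91), (n,x92), (n,x93)}
  {m, o} × {x91, x92, x93} = {(m,x91), (m,x92), (m,x93), (o,x91), (o,x92), (o,x93)}
  {m, n, o} × {x91, x93} = {(m,x91), (m,x93), (n,x91), (n,x93), (o,x91), (o,x93)}
  {m, n, o} × {x92, x93} = {(m,x92), (m,x93), (n,x92), (n,x93), (o,x92), (o,x93)}
  {m, n, o} × {x91, x92, x93} = {(m,x91), (m,x92), (m,x93), (n,x91), (n,x92), (n,x93), (o,x91), (o,x92), (o,x93)}
These 21 distinct sets form the basis B.
Close under arbitrary unions to get τ_{X×Y}; counting gives |τ_{X×Y}| = 70.


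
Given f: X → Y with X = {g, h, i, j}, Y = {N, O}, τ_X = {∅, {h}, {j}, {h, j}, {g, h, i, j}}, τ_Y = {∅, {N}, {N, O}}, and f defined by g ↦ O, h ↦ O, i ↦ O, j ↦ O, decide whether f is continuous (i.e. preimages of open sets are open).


f IS continuous.

Compute f^{-1}(U) for each U ∈ τ_Y:
  U = ∅: f^{-1}(U) = ∅ ∈ τ_X ✓.
  U = {N}: f^{-1}(U) = ∅ ∈ τ_X ✓.
  U = {N, O}: f^{-1}(U) = {g, h, i, j} ∈ τ_X ✓.
Every preimage lies in τ_X, so f IS continuous.


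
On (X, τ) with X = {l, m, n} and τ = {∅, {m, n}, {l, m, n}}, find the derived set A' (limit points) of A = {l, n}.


A' = {l, m}

For each x ∈ X, list the open sets U ∈ τ with x ∈ U, then check whether U ∩ (A ∖ {x}) ≠ ∅ for every such U.
  x = l: opens ∋ x are {l, m, n}; each meets A ∖ {l}, so x IS a limit point.
  x = m: opens ∋ x are {m, n}, {l, m, n}; each meets A ∖ {m}, so x IS a limit point.
  x = n: open {m, n} ∋ x has {m, n} ∩ (A ∖ {n}) = ∅, so x is NOT a limit point.
Collecting: A' = {l, m}.


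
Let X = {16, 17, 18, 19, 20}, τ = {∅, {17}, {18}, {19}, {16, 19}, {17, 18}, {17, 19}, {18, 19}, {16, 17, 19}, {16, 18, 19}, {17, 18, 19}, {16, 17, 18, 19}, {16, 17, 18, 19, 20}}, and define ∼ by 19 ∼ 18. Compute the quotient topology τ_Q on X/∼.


X/∼ = {[16], [17], [18=19], [20]}; |τ_Q| = 7.

Equivalence classes: [16], [17], [18=19], [20].
Quotient map π: X → X/∼ sends 16 ↦ [16], 17 ↦ [17], 18 ↦ [18=19], 19 ↦ [18=19], 20 ↦ [20].
For each subset V ⊆ X/∼, compute π^{-1}(V) ⊆ X and check whether π^{-1}(V) ∈ τ. V is open in τ_Q iff π^{-1}(V) ∈ τ.
  V = {}: π^{-1}(V) = ∅ ∈ τ ✓.
  V = {[16]}: π^{-1}(V) = {16} ∉ τ ✗.
  V = {[17]}: π^{-1}(V) = {17} ∈ τ ✓.
  V = {[16], [17]}: π^{-1}(V) = {16, 17} ∉ τ ✗.
  V = {[18=19]}: π^{-1}(V) = {18, 19} ∈ τ ✓.
  V = {[16], [18=19]}: π^{-1}(V) = {16, 18, 19} ∈ τ ✓.
  V = {[17], [18=19]}: π^{-1}(V) = {17, 18, 19} ∈ τ ✓.
  V = {[16], [17], [18=19]}: π^{-1}(V) = {16, 17, 18, 19} ∈ τ ✓.
  V = {[20]}: π^{-1}(V) = {20} ∉ τ ✗.
  V = {[16], [20]}: π^{-1}(V) = {16, 20} ∉ τ ✗.
  V = {[17], [20]}: π^{-1}(V) = {17, 20} ∉ τ ✗.
  V = {[16], [17], [20]}: π^{-1}(V) = {16, 17, 20} ∉ τ ✗.
  V = {[18=19], [20]}: π^{-1}(V) = {18, 19, 20} ∉ τ ✗.
  V = {[16], [18=19], [20]}: π^{-1}(V) = {16, 18, 19, 20} ∉ τ ✗.
  V = {[17], [18=19], [20]}: π^{-1}(V) = {17, 18, 19, 20} ∉ τ ✗.
  V = {[16], [17], [18=19], [20]}: π^{-1}(V) = {16, 17, 18, 19, 20} ∈ τ ✓.
Open sets in the quotient: τ_Q = {{}, {[17]}, {[18=19]}, {[16], [18=19]}, {[17], [18=19]}, {[16], [17], [18=19]}, {[16], [17], [18=19], [20]}} (7 elements).


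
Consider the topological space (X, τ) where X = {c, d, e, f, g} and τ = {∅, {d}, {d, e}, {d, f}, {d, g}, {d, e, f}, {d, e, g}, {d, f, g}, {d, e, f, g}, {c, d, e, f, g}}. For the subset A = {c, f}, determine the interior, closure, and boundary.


int(A) = ∅, cl(A) = {c, f}, ∂A = {c, f}.

Closed sets in (X, τ) are complements of opens:
  closed(X, τ) = {∅, {c}, {c, e}, {c, f}, {c, g}, {c, e, f}, {c, e, g}, {c, f, g}, {c, e, f, g}, {c, d, e, f, g}}.
int(A) = ⋃ {U ∈ τ : U ⊆ A}. Opens contained in A: ∅.
Taking the union of these: int(A) = ∅.
cl(A) = ⋂ {C closed : A ⊆ C}. Closed sets containing A: {c, f}, {c, e, f}, {c, f, g}, {c, e, f, g}, {c, d, e, f, g}.
Intersecting these: cl(A) = {c, f}.
∂A = cl(A) ∖ int(A) = {c, f} ∖ ∅ = {c, f}.


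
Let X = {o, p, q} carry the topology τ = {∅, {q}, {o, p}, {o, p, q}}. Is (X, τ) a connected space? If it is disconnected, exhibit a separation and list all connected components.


(X, τ) is disconnected; components = [{q}, {o, p}].

Find clopen sets (U ∈ τ with X ∖ U ∈ τ):
  U = ∅, X ∖ U = {o, p, q} — both open, so U is clopen.
  U = {q}, X ∖ U = {o, p} — both open, so U is clopen.
  U = {o, p}, X ∖ U = {q} — both open, so U is clopen.
  U = {o, p, q}, X ∖ U = ∅ — both open, so U is clopen.
Nontrivial clopen(s) exist: e.g. {q}. So (X, τ) is disconnected.
Compute connected components by grouping points that agree on all clopens:
  component: {q}
  component: {o, p}


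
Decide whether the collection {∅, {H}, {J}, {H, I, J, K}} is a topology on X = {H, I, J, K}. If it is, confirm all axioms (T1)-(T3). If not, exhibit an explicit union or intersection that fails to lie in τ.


τ is NOT a topology on X.

Axiom (T1): ∅ ∈ τ? Yes; X ∈ τ? Yes.
Axiom (T2/T3): check pairwise unions and intersections of members of τ.
Counterexample for (T2): {H} ∪ {J} = {H, J} ∉ τ. Therefore τ is NOT a topology.


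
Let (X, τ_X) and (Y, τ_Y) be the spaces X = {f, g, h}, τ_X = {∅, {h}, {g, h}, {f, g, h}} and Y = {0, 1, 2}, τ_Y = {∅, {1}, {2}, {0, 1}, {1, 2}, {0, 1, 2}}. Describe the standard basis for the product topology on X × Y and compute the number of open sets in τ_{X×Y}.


Basis B = {∅ × ∅, {h} × {1}, {h} × {2}, {g, h} × {1}, {g, h} × {2}, {h} × {0, 1}, {h} × {1, 2}, {f, g, h} × {1}, {f, g, h} × {2}, {h} × {0, 1, 2}, {g, h} × {0, 1}, {g, h} × {1, 2}, {f, g, h} × {0, 1}, {f, g, h} × {1, 2}, {g, h} × {0, 1, 2}, {f, g, h} × {0, 1, 2}}; |τ_{X×Y}| = 40.

Enumerate products U × V with U ∈ τ_X, V ∈ τ_Y (deduplicated):
  ∅ × ∅ = {} (∅)
  {h} × {1} = {(h,1)}
  {h} × {2} = {(h,2)}
  {g, h} × {1} = {(g,1), (h,1)}
  {g, h} × {2} = {(g,2), (h,2)}
  {h} × {0, 1} = {(h,0), (h,1)}
  {h} × {1, 2} = {(h,1), (h,2)}
  {f, g, h} × {1} = {(f,1), (g,1), (h,1)}
  {f, g, h} × {2} = {(f,2), (g,2), (h,2)}
  {h} × {0, 1, 2} = {(h,0), (h,1), (h,2)}
  {g, h} × {0, 1} = {(g,0), (g,1), (h,0), (h,1)}
  {g, h} × {1, 2} = {(g,1), (g,2), (h,1), (h,2)}
  {f, g, h} × {0, 1} = {(f,0), (f,1), (g,0), (g,1), (h,0), (h,1)}
  {f, g, h} × {1, 2} = {(f,1), (f,2), (g,1), (g,2), (h,1), (h,2)}
  {g, h} × {0, 1, 2} = {(g,0), (g,1), (g,2), (h,0), (h,1), (h,2)}
  {f, g, h} × {0, 1, 2} = {(f,0), (f,1), (f,2), (g,0), (g,1), (g,2), (h,0), (h,1), (h,2)}
These 16 distinct sets form the basis B.
Close under arbitrary unions to get τ_{X×Y}; counting gives |τ_{X×Y}| = 40.


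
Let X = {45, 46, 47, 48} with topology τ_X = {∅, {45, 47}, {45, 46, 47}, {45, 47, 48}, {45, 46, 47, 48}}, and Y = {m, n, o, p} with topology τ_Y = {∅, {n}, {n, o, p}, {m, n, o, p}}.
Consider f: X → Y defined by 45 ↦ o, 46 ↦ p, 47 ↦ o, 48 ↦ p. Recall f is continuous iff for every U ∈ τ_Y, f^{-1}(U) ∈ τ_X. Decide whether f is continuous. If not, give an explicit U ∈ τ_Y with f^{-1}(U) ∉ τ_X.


f IS continuous.

Compute f^{-1}(U) for each U ∈ τ_Y:
  U = ∅: f^{-1}(U) = ∅ ∈ τ_X ✓.
  U = {n}: f^{-1}(U) = ∅ ∈ τ_X ✓.
  U = {n, o, p}: f^{-1}(U) = {45, 46, 47, 48} ∈ τ_X ✓.
  U = {m, n, o, p}: f^{-1}(U) = {45, 46, 47, 48} ∈ τ_X ✓.
Every preimage lies in τ_X, so f IS continuous.


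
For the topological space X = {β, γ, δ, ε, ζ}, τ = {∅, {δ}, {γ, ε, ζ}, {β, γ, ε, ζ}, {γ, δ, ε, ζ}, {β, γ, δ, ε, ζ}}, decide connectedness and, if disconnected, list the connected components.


(X, τ) is disconnected; components = [{δ}, {β, γ, ε, ζ}].

Find clopen sets (U ∈ τ with X ∖ U ∈ τ):
  U = ∅, X ∖ U = {β, γ, δ, ε, ζ} — both open, so U is clopen.
  U = {δ}, X ∖ U = {β, γ, ε, ζ} — both open, so U is clopen.
  U = {β, γ, ε, ζ}, X ∖ U = {δ} — both open, so U is clopen.
  U = {β, γ, δ, ε, ζ}, X ∖ U = ∅ — both open, so U is clopen.
Nontrivial clopen(s) exist: e.g. {β, γ, ε, ζ}. So (X, τ) is disconnected.
Compute connected components by grouping points that agree on all clopens:
  component: {δ}
  component: {β, γ, ε, ζ}


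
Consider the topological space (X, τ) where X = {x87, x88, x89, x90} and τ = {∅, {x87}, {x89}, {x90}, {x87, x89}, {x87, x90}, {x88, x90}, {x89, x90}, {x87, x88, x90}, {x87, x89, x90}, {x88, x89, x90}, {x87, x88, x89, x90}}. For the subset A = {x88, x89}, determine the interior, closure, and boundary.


int(A) = {x89}, cl(A) = {x88, x89}, ∂A = {x88}.

Closed sets in (X, τ) are complements of opens:
  closed(X, τ) = {∅, {x87}, {x88}, {x89}, {x87, x88}, {x87, x89}, {x88, x89}, {x88, x90}, {x87, x88, x89}, {x87, x88, x90}, {x88, x89, x90}, {x87, x88, x89, x90}}.
int(A) = ⋃ {U ∈ τ : U ⊆ A}. Opens contained in A: ∅, {x89}.
Taking the union of these: int(A) = {x89}.
cl(A) = ⋂ {C closed : A ⊆ C}. Closed sets containing A: {x88, x89}, {x87, x88, x89}, {x88, x89, x90}, {x87, x88, x89, x90}.
Intersecting these: cl(A) = {x88, x89}.
∂A = cl(A) ∖ int(A) = {x88, x89} ∖ {x89} = {x88}.


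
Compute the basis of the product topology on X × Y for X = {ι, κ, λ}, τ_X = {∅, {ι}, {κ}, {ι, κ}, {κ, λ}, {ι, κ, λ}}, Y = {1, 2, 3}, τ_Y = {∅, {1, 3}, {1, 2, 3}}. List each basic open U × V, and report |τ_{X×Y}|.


Basis B = {∅ × ∅, {ι} × {1, 3}, {κ} × {1, 3}, {ι} × {1, 2, 3}, {κ} × {1, 2, 3}, {ι, κ} × {1, 3}, {κ, λ} × {1, 3}, {ι, κ} × {1, 2, 3}, {ι, κ, λ} × {1, 3}, {κ, λ} × {1, 2, 3}, {ι, κ, λ} × {1, 2, 3}}; |τ_{X×Y}| = 18.

Enumerate products U × V with U ∈ τ_X, V ∈ τ_Y (deduplicated):
  ∅ × ∅ = {} (∅)
  {ι} × {1, 3} = {(ι,1), (ι,3)}
  {κ} × {1, 3} = {(κ,1), (κ,3)}
  {ι} × {1, 2, 3} = {(ι,1), (ι,2), (ι,3)}
  {κ} × {1, 2, 3} = {(κ,1), (κ,2), (κ,3)}
  {ι, κ} × {1, 3} = {(ι,1), (ι,3), (κ,1), (κ,3)}
  {κ, λ} × {1, 3} = {(κ,1), (κ,3), (λ,1), (λ,3)}
  {ι, κ} × {1, 2, 3} = {(ι,1), (ι,2), (ι,3), (κ,1), (κ,2), (κ,3)}
  {ι, κ, λ} × {1, 3} = {(ι,1), (ι,3), (κ,1), (κ,3), (λ,1), (λ,3)}
  {κ, λ} × {1, 2, 3} = {(κ,1), (κ,2), (κ,3), (λ,1), (λ,2), (λ,3)}
  {ι, κ, λ} × {1, 2, 3} = {(ι,1), (ι,2), (ι,3), (κ,1), (κ,2), (κ,3), (λ,1), (λ,2), (λ,3)}
These 11 distinct sets form the basis B.
Close under arbitrary unions to get τ_{X×Y}; counting gives |τ_{X×Y}| = 18.


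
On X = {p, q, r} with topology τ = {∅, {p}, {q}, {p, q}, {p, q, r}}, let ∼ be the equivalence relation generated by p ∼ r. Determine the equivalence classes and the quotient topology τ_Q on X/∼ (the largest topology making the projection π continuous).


X/∼ = {[p=r], [q]}; |τ_Q| = 3.

Equivalence classes: [p=r], [q].
Quotient map π: X → X/∼ sends p ↦ [p=r], q ↦ [q], r ↦ [p=r].
For each subset V ⊆ X/∼, compute π^{-1}(V) ⊆ X and check whether π^{-1}(V) ∈ τ. V is open in τ_Q iff π^{-1}(V) ∈ τ.
  V = {}: π^{-1}(V) = ∅ ∈ τ ✓.
  V = {[p=r]}: π^{-1}(V) = {p, r} ∉ τ ✗.
  V = {[q]}: π^{-1}(V) = {q} ∈ τ ✓.
  V = {[p=r], [q]}: π^{-1}(V) = {p, q, r} ∈ τ ✓.
Open sets in the quotient: τ_Q = {{}, {[q]}, {[p=r], [q]}} (3 elements).


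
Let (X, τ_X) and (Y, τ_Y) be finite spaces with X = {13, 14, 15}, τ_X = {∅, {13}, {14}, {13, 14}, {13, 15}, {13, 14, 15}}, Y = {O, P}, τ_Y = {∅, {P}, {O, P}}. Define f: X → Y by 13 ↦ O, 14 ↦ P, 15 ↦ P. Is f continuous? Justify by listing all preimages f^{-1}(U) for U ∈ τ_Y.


f is NOT continuous.

Compute f^{-1}(U) for each U ∈ τ_Y:
  U = ∅: f^{-1}(U) = ∅ ∈ τ_X ✓.
  U = {P}: f^{-1}(U) = {14, 15} ∉ τ_X ✗.
  U = {O, P}: f^{-1}(U) = {13, 14, 15} ∈ τ_X ✓.
Found U = {P} with f^{-1}(U) = {14, 15} not in τ_X. Therefore f is NOT continuous.


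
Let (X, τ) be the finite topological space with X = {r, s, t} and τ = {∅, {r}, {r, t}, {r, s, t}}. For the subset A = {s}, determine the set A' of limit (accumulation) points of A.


A' = ∅

For each x ∈ X, list the open sets U ∈ τ with x ∈ U, then check whether U ∩ (A ∖ {x}) ≠ ∅ for every such U.
  x = r: open {r} ∋ x has {r} ∩ (A ∖ {r}) = ∅, so x is NOT a limit point.
  x = s: open {r, s, t} ∋ x has {r, s, t} ∩ (A ∖ {s}) = ∅, so x is NOT a limit point.
  x = t: open {r, t} ∋ x has {r, t} ∩ (A ∖ {t}) = ∅, so x is NOT a limit point.
Collecting: A' = ∅.


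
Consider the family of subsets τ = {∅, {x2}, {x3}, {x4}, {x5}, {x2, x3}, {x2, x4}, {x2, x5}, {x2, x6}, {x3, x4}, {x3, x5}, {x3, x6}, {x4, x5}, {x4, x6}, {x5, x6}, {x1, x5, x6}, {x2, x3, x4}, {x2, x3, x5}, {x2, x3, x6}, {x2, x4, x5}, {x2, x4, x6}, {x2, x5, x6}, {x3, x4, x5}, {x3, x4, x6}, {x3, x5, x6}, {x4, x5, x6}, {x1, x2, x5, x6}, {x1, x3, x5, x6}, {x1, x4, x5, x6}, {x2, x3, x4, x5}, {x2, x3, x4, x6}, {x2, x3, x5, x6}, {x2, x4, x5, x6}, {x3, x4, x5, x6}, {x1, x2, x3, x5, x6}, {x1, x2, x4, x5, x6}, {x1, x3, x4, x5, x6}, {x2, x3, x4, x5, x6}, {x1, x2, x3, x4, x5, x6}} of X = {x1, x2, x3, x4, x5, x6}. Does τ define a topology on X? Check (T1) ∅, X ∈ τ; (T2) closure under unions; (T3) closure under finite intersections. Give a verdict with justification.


τ is NOT a topology on X.

Axiom (T1): ∅ ∈ τ? Yes; X ∈ τ? Yes.
Axiom (T2/T3): check pairwise unions and intersections of members of τ.
Counterexample for (T3): {x2, x6} ∩ {x3, x6} = {x6} ∉ τ. Therefore τ is NOT a topology.


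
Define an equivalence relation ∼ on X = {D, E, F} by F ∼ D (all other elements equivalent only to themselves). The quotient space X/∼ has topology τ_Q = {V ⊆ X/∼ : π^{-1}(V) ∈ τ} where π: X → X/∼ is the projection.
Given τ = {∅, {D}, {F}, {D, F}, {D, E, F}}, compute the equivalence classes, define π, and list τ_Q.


X/∼ = {[D=F], [E]}; |τ_Q| = 3.

Equivalence classes: [D=F], [E].
Quotient map π: X → X/∼ sends D ↦ [D=F], E ↦ [E], F ↦ [D=F].
For each subset V ⊆ X/∼, compute π^{-1}(V) ⊆ X and check whether π^{-1}(V) ∈ τ. V is open in τ_Q iff π^{-1}(V) ∈ τ.
  V = {}: π^{-1}(V) = ∅ ∈ τ ✓.
  V = {[D=F]}: π^{-1}(V) = {D, F} ∈ τ ✓.
  V = {[E]}: π^{-1}(V) = {E} ∉ τ ✗.
  V = {[D=F], [E]}: π^{-1}(V) = {D, E, F} ∈ τ ✓.
Open sets in the quotient: τ_Q = {{}, {[D=F]}, {[D=F], [E]}} (3 elements).


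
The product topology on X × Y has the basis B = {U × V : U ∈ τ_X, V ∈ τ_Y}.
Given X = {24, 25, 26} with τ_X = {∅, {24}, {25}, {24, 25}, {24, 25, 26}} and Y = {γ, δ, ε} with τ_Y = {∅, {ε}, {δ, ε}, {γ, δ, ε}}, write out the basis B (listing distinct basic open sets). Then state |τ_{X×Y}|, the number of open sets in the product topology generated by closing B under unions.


Basis B = {∅ × ∅, {24} × {ε}, {25} × {ε}, {24} × {δ, ε}, {24, 25} × {ε}, {25} × {δ, ε}, {24} × {γ, δ, ε}, {24, 25, 26} × {ε}, {25} × {γ, δ, ε}, {24, 25} × {δ, ε}, {24, 25} × {γ, δ, ε}, {24, 25, 26} × {δ, ε}, {24, 25, 26} × {γ, δ, ε}}; |τ_{X×Y}| = 30.

Enumerate products U × V with U ∈ τ_X, V ∈ τ_Y (deduplicated):
  ∅ × ∅ = {} (∅)
  {24} × {ε} = {(24,ε)}
  {25} × {ε} = {(25,ε)}
  {24} × {δ, ε} = {(24,δ), (24,ε)}
  {24, 25} × {ε} = {(24,ε), (25,ε)}
  {25} × {δ, ε} = {(25,δ), (25,ε)}
  {24} × {γ, δ, ε} = {(24,γ), (24,δ), (24,ε)}
  {24, 25, 26} × {ε} = {(24,ε), (25,ε), (26,ε)}
  {25} × {γ, δ, ε} = {(25,γ), (25,δ), (25,ε)}
  {24, 25} × {δ, ε} = {(24,δ), (24,ε), (25,δ), (25,ε)}
  {24, 25} × {γ, δ, ε} = {(24,γ), (24,δ), (24,ε), (25,γ), (25,δ), (25,ε)}
  {24, 25, 26} × {δ, ε} = {(24,δ), (24,ε), (25,δ), (25,ε), (26,δ), (26,ε)}
  {24, 25, 26} × {γ, δ, ε} = {(24,γ), (24,δ), (24,ε), (25,γ), (25,δ), (25,ε), (26,γ), (26,δ), (26,ε)}
These 13 distinct sets form the basis B.
Close under arbitrary unions to get τ_{X×Y}; counting gives |τ_{X×Y}| = 30.


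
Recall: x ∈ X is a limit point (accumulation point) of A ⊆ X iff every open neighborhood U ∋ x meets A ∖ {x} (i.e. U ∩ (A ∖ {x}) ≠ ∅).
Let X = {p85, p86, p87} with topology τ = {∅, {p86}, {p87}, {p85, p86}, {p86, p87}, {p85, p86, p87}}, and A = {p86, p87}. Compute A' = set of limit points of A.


A' = {p85}

For each x ∈ X, list the open sets U ∈ τ with x ∈ U, then check whether U ∩ (A ∖ {x}) ≠ ∅ for every such U.
  x = p85: opens ∋ x are {p85, p86}, {p85, p86, p87}; each meets A ∖ {p85}, so x IS a limit point.
  x = p86: open {p86} ∋ x has {p86} ∩ (A ∖ {p86}) = ∅, so x is NOT a limit point.
  x = p87: open {p87} ∋ x has {p87} ∩ (A ∖ {p87}) = ∅, so x is NOT a limit point.
Collecting: A' = {p85}.


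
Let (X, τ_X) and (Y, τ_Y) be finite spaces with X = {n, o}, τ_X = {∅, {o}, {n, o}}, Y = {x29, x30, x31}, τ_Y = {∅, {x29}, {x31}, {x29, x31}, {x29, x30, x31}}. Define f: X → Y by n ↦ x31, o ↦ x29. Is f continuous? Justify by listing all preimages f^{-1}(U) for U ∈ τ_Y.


f is NOT continuous.

Compute f^{-1}(U) for each U ∈ τ_Y:
  U = ∅: f^{-1}(U) = ∅ ∈ τ_X ✓.
  U = {x29}: f^{-1}(U) = {o} ∈ τ_X ✓.
  U = {x31}: f^{-1}(U) = {n} ∉ τ_X ✗.
  U = {x29, x31}: f^{-1}(U) = {n, o} ∈ τ_X ✓.
  U = {x29, x30, x31}: f^{-1}(U) = {n, o} ∈ τ_X ✓.
Found U = {x31} with f^{-1}(U) = {n} not in τ_X. Therefore f is NOT continuous.


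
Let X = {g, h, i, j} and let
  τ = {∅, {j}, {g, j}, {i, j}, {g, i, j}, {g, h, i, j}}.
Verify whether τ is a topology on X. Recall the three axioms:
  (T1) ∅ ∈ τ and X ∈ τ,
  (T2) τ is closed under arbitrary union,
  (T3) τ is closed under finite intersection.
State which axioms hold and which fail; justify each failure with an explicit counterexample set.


τ IS a topology on X.

Axiom (T1): ∅ ∈ τ? Yes; X ∈ τ? Yes.
Axiom (T2/T3): check pairwise unions and intersections of members of τ.
All pairwise intersections and unions checked — each lies in τ. Therefore τ satisfies (T1), (T2), (T3): it IS a topology on X.


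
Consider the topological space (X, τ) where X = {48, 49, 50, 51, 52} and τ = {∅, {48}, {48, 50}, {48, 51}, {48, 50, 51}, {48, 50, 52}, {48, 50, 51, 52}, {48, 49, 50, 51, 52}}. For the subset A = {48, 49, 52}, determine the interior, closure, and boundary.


int(A) = {48}, cl(A) = {48, 49, 50, 51, 52}, ∂A = {49, 50, 51, 52}.

Closed sets in (X, τ) are complements of opens:
  closed(X, τ) = {∅, {49}, {49, 51}, {49, 52}, {49, 50, 52}, {49, 51, 52}, {49, 50, 51, 52}, {48, 49, 50, 51, 52}}.
int(A) = ⋃ {U ∈ τ : U ⊆ A}. Opens contained in A: ∅, {48}.
Taking the union of these: int(A) = {48}.
cl(A) = ⋂ {C closed : A ⊆ C}. Closed sets containing A: {48, 49, 50, 51, 52}.
Intersecting these: cl(A) = {48, 49, 50, 51, 52}.
∂A = cl(A) ∖ int(A) = {48, 49, 50, 51, 52} ∖ {48} = {49, 50, 51, 52}.
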